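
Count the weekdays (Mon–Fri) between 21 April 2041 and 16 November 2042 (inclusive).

410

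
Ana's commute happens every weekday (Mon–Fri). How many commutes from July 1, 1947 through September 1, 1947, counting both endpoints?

45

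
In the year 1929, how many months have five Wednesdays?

A month has five Wednesdays exactly when Wednesday falls within its first (length − 28) days.
Jan: 31 days, starts Tue → 5 of Tue, Wed, Thu ✓
Feb: 28 days, starts Fri → 5 of (none)
Mar: 31 days, starts Fri → 5 of Fri, Sat, Sun
Apr: 30 days, starts Mon → 5 of Mon, Tue
May: 31 days, starts Wed → 5 of Wed, Thu, Fri ✓
Jun: 30 days, starts Sat → 5 of Sat, Sun
Jul: 31 days, starts Mon → 5 of Mon, Tue, Wed ✓
Aug: 31 days, starts Thu → 5 of Thu, Fri, Sat
Sep: 30 days, starts Sun → 5 of Sun, Mon
Oct: 31 days, starts Tue → 5 of Tue, Wed, Thu ✓
Nov: 30 days, starts Fri → 5 of Fri, Sat
Dec: 31 days, starts Sun → 5 of Sun, Mon, Tue
Months with five Wednesdays: Jan, May, Jul, Oct.

4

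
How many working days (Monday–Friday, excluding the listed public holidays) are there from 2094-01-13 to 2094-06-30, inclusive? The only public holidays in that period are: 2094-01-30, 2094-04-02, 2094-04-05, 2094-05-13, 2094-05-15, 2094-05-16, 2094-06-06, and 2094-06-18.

117 working days

2094-01-13 is a Wednesday.
The range spans 169 days (inclusive of both endpoints).
169 = 7 × 24 + 1, so there are 24 full weeks plus 1 extra day.
Each full week contributes 5 weekdays (Mon–Fri): 24 × 5 = 120.
The 1 extra day is Wednesday — 1 of them qualifies.
Total: 120 + 1 = 121.
Holidays: 2094-01-30 (Sat); 2094-04-02 (Fri); 2094-04-05 (Mon); 2094-05-13 (Thu); 2094-05-15 (Sat); 2094-05-16 (Sun); 2094-06-06 (Sun); 2094-06-18 (Fri).
4 of the 8 holidays fall on weekdays; the rest are weekends and were already excluded.
Business days: 121 − 4 = 117.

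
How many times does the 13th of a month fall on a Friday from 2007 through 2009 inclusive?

6

Friday-the-13ths by year:
2007: Apr, Jul
2008: Jun
2009: Feb, Mar, Nov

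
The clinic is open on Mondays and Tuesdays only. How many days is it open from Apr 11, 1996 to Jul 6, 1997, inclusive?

Apr 11, 1996 is a Thursday.
The range spans 452 days (inclusive of both endpoints).
452 = 7 × 64 + 4, so there are 64 full weeks plus 4 extra days.
Each full week contributes 2 days from the set (Mon, Tue): 64 × 2 = 128.
The 4 extra days are Thu, Fri, Sat, Sun — none qualify.
Total: 128 + 0 = 128.

128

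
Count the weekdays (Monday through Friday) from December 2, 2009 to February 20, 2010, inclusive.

58 weekdays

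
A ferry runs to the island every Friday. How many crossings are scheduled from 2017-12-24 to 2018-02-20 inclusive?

8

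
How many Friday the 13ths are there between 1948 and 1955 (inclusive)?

Friday-the-13ths by year:
1948: Feb, Aug
1949: May
1950: Jan, Oct
1951: Apr, Jul
1952: Jun
1953: Feb, Mar, Nov
1954: Aug
1955: May

13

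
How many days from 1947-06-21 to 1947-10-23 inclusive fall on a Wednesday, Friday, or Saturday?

1947-06-21 is a Saturday.
The range spans 125 days (inclusive of both endpoints).
125 = 7 × 17 + 6, so there are 17 full weeks plus 6 extra days.
Each full week contributes 3 days from the set (Wed, Fri, Sat): 17 × 3 = 51.
The 6 extra days are Saturday, Sunday, Monday, Tuesday, Wednesday, Thursday — 2 of them qualify.
Total: 51 + 2 = 53.

53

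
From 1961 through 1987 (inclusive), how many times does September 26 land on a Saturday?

4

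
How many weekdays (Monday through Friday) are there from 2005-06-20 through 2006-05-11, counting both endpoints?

2005-06-20 is a Monday.
The range spans 326 days (inclusive of both endpoints).
326 = 7 × 46 + 4, so there are 46 full weeks plus 4 extra days.
Each full week contributes 5 weekdays (Mon–Fri): 46 × 5 = 230.
The 4 extra days are Mon, Tue, Wed, Thu — 4 of them qualify.
Total: 230 + 4 = 234.

234 weekdays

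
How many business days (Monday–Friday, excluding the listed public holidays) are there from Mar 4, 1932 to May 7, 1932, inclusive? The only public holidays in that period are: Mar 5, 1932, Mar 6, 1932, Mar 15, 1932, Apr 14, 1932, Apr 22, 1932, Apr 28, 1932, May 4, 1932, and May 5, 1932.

Mar 4, 1932 is a Friday.
That's 65 days from start to end, counting both.
65 = 7 × 9 + 2, so there are 9 full weeks plus 2 extra days.
Each full week contributes 5 weekdays (Mon–Fri): 9 × 5 = 45.
The 2 extra days are Friday, Saturday — 1 of them qualifies.
Total: 45 + 1 = 46.
Holidays: Mar 5, 1932 (Sat); Mar 6, 1932 (Sun); Mar 15, 1932 (Tue); Apr 14, 1932 (Thu); Apr 22, 1932 (Fri); Apr 28, 1932 (Thu); May 4, 1932 (Wed); May 5, 1932 (Thu).
6 of the 8 holidays fall on weekdays; the rest are weekends and were already excluded.
Business days: 46 − 6 = 40.

40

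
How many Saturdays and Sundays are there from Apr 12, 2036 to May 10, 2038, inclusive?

218

Apr 12, 2036 is a Saturday.
That's 759 days from start to end, counting both.
759 = 7 × 108 + 3, so there are 108 full weeks plus 3 extra days.
Each full week contributes 2 weekend days (Sat, Sun): 108 × 2 = 216.
The 3 extra days are Saturday, Sunday, Monday — 2 of them qualify.
Total: 216 + 2 = 218.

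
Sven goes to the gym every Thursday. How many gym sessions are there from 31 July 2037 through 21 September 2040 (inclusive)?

164 Thursdays

31 July 2037 is a Friday.
From 31 July 2037 to 21 September 2040 is 1149 days inclusive.
1149 = 7 × 164 + 1, so there are 164 full weeks plus 1 extra day.
Each full week contributes one Thursday: 164 so far.
The 1 extra day is Friday — none qualify.
Total: 164 + 0 = 164.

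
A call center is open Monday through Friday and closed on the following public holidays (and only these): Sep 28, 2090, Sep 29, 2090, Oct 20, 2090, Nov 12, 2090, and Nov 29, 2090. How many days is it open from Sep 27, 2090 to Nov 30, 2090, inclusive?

Sep 27, 2090 is a Wednesday.
The range spans 65 days (inclusive of both endpoints).
65 = 7 × 9 + 2, so there are 9 full weeks plus 2 extra days.
Each full week contributes 5 weekdays (Mon–Fri): 9 × 5 = 45.
The 2 extra days are Wednesday, Thursday — 2 of them qualify.
Total: 45 + 2 = 47.
Holidays: Sep 28, 2090 (Thu); Sep 29, 2090 (Fri); Oct 20, 2090 (Fri); Nov 12, 2090 (Sun); Nov 29, 2090 (Wed).
4 of the 5 holidays fall on weekdays; the rest are weekends and were already excluded.
Business days: 47 − 4 = 43.

43 business days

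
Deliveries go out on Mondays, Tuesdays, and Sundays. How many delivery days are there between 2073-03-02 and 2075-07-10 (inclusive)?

2073-03-02 is a Thursday.
The range spans 861 days (inclusive of both endpoints).
861 = 7 × 123, so the span is exactly 123 full weeks.
Each full week contributes 3 days from the set (Mon, Tue, Sun): 123 × 3 = 369.

369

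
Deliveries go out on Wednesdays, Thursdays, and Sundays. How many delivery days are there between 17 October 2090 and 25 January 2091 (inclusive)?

17 October 2090 is a Tuesday.
From 17 October 2090 to 25 January 2091 is 101 days inclusive.
101 = 7 × 14 + 3, so there are 14 full weeks plus 3 extra days.
Each full week contributes 3 days from the set (Wed, Thu, Sun): 14 × 3 = 42.
The 3 extra days are Tuesday, Wednesday, Thursday — 2 of them qualify.
Total: 42 + 2 = 44.

44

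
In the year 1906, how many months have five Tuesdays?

A month has five Tuesdays exactly when Tuesday falls within its first (length − 28) days.
Jan: 31 days, starts Mon → 5 of Mon, Tue, Wed ✓
Feb: 28 days, starts Thu → 5 of (none)
Mar: 31 days, starts Thu → 5 of Thu, Fri, Sat
Apr: 30 days, starts Sun → 5 of Sun, Mon
May: 31 days, starts Tue → 5 of Tue, Wed, Thu ✓
Jun: 30 days, starts Fri → 5 of Fri, Sat
Jul: 31 days, starts Sun → 5 of Sun, Mon, Tue ✓
Aug: 31 days, starts Wed → 5 of Wed, Thu, Fri
Sep: 30 days, starts Sat → 5 of Sat, Sun
Oct: 31 days, starts Mon → 5 of Mon, Tue, Wed ✓
Nov: 30 days, starts Thu → 5 of Thu, Fri
Dec: 31 days, starts Sat → 5 of Sat, Sun, Mon
Months with five Tuesdays: Jan, May, Jul, Oct.

4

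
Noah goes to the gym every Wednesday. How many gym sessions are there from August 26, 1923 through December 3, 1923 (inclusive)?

August 26, 1923 is a Sunday.
From August 26, 1923 to December 3, 1923 is 100 days inclusive.
100 = 7 × 14 + 2, so there are 14 full weeks plus 2 extra days.
Each full week contributes one Wednesday: 14 so far.
The 2 extra days are Sunday, Monday — none qualify.
Total: 14 + 0 = 14.

14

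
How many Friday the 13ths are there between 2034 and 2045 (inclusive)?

Friday-the-13ths by year:
2034: Jan, Oct
2035: Apr, Jul
2036: Jun
2037: Feb, Mar, Nov
2038: Aug
2039: May
2040: Jan, Apr, Jul
2041: Sep, Dec
2042: Jun
2043: Feb, Mar, Nov
2044: May
2045: Jan, Oct

22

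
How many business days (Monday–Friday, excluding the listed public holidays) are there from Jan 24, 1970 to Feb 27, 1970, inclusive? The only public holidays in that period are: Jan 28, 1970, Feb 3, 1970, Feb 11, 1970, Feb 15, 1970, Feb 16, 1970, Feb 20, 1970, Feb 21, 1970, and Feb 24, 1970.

Jan 24, 1970 is a Saturday.
The range spans 35 days (inclusive of both endpoints).
35 = 7 × 5, so the span is exactly 5 full weeks.
Each full week contributes 5 weekdays (Mon–Fri): 5 × 5 = 25.
Holidays: Jan 28, 1970 (Wed); Feb 3, 1970 (Tue); Feb 11, 1970 (Wed); Feb 15, 1970 (Sun); Feb 16, 1970 (Mon); Feb 20, 1970 (Fri); Feb 21, 1970 (Sat); Feb 24, 1970 (Tue).
6 of the 8 holidays fall on weekdays; the rest are weekends and were already excluded.
Business days: 25 − 6 = 19.

19 business days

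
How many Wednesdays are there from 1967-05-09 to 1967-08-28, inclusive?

16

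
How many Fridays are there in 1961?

1961-01-01 is a Sunday.
From 1961-01-01 to 1961-12-31 is 365 days inclusive.
365 = 7 × 52 + 1, so there are 52 full weeks plus 1 extra day.
Each full week contributes one Friday: 52 so far.
The 1 extra day is Sun — none qualify.
Total: 52 + 0 = 52.

52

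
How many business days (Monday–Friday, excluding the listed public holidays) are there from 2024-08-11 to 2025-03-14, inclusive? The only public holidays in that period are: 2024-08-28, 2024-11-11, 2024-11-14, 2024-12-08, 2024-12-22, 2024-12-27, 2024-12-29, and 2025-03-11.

2024-08-11 is a Sunday.
From 2024-08-11 to 2025-03-14 is 216 days inclusive.
216 = 7 × 30 + 6, so there are 30 full weeks plus 6 extra days.
Each full week contributes 5 weekdays (Mon–Fri): 30 × 5 = 150.
The 6 extra days are Sun, Mon, Tue, Wed, Thu, Fri — 5 of them qualify.
Total: 150 + 5 = 155.
Holidays: 2024-08-28 (Wed); 2024-11-11 (Mon); 2024-11-14 (Thu); 2024-12-08 (Sun); 2024-12-22 (Sun); 2024-12-27 (Fri); 2024-12-29 (Sun); 2025-03-11 (Tue).
5 of the 8 holidays fall on weekdays; the rest are weekends and were already excluded.
Business days: 155 − 5 = 150.

150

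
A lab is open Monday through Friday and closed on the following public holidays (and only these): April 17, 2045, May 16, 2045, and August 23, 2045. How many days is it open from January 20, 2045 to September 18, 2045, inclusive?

169

January 20, 2045 is a Friday.
The range spans 242 days (inclusive of both endpoints).
242 = 7 × 34 + 4, so there are 34 full weeks plus 4 extra days.
Each full week contributes 5 weekdays (Mon–Fri): 34 × 5 = 170.
The 4 extra days are Fri, Sat, Sun, Mon — 2 of them qualify.
Total: 170 + 2 = 172.
Holidays: April 17, 2045 (Mon); May 16, 2045 (Tue); August 23, 2045 (Wed).
All 3 holidays fall on weekdays, so subtract 3.
Business days: 172 − 3 = 169.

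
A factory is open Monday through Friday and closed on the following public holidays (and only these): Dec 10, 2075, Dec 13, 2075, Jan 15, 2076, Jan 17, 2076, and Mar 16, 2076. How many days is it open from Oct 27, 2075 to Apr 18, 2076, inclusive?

Oct 27, 2075 is a Sunday.
The range spans 175 days (inclusive of both endpoints).
175 = 7 × 25, so the span is exactly 25 full weeks.
Each full week contributes 5 weekdays (Mon–Fri): 25 × 5 = 125.
Holidays: Dec 10, 2075 (Tue); Dec 13, 2075 (Fri); Jan 15, 2076 (Wed); Jan 17, 2076 (Fri); Mar 16, 2076 (Mon).
All 5 holidays fall on weekdays, so subtract 5.
Business days: 125 − 5 = 120.

120 business days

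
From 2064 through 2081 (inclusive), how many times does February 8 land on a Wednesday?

3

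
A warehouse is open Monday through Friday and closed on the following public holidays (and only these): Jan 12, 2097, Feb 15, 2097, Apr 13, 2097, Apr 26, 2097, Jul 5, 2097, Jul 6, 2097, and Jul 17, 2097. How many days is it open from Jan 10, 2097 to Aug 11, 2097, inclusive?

148 business days

Jan 10, 2097 is a Thursday.
From Jan 10, 2097 to Aug 11, 2097 is 214 days inclusive.
214 = 7 × 30 + 4, so there are 30 full weeks plus 4 extra days.
Each full week contributes 5 weekdays (Mon–Fri): 30 × 5 = 150.
The 4 extra days are Thu, Fri, Sat, Sun — 2 of them qualify.
Total: 150 + 2 = 152.
Holidays: Jan 12, 2097 (Sat); Feb 15, 2097 (Fri); Apr 13, 2097 (Sat); Apr 26, 2097 (Fri); Jul 5, 2097 (Fri); Jul 6, 2097 (Sat); Jul 17, 2097 (Wed).
4 of the 7 holidays fall on weekdays; the rest are weekends and were already excluded.
Business days: 152 − 4 = 148.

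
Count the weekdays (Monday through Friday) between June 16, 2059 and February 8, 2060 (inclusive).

June 16, 2059 is a Monday.
That's 238 days from start to end, counting both.
238 = 7 × 34, so the span is exactly 34 full weeks.
Each full week contributes 5 weekdays (Mon–Fri): 34 × 5 = 170.
Total: 170.

170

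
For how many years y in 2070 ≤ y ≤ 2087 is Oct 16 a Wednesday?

Day of week of October 16 in each year:
2070: Thu, 2071: Fri, 2072: Sun, 2073: Mon, 2074: Tue, 2075: Wed ✓, 2076: Fri, 2077: Sat, 2078: Sun, 2079: Mon, 2080: Wed ✓, 2081: Thu, 2082: Fri, 2083: Sat, 2084: Mon, 2085: Tue, 2086: Wed ✓, 2087: Thu
Wednesdays: 2075, 2080, 2086.

3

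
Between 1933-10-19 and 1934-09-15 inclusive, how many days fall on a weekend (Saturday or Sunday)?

1933-10-19 is a Thursday.
That's 332 days from start to end, counting both.
332 = 7 × 47 + 3, so there are 47 full weeks plus 3 extra days.
Each full week contributes 2 weekend days (Sat, Sun): 47 × 2 = 94.
The 3 extra days are Thu, Fri, Sat — 1 of them qualifies.
Total: 94 + 1 = 95.

95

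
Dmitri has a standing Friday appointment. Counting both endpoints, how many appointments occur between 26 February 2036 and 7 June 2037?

26 February 2036 is a Tuesday.
That's 468 days from start to end, counting both.
468 = 7 × 66 + 6, so there are 66 full weeks plus 6 extra days.
Each full week contributes one Friday: 66 so far.
The 6 extra days are Tue, Wed, Thu, Fri, Sat, Sun — 1 of them qualifies.
Total: 66 + 1 = 67.

67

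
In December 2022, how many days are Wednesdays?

December 1, 2022 is a Thursday.
That's 31 days from start to end, counting both.
31 = 7 × 4 + 3, so there are 4 full weeks plus 3 extra days.
Each full week contributes one Wednesday: 4 so far.
The 3 extra days are Thu, Fri, Sat — none qualify.
Total: 4 + 0 = 4.

4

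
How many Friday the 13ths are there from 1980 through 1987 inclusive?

Friday-the-13ths by year:
1980: Jun
1981: Feb, Mar, Nov
1982: Aug
1983: May
1984: Jan, Apr, Jul
1985: Sep, Dec
1986: Jun
1987: Feb, Mar, Nov

15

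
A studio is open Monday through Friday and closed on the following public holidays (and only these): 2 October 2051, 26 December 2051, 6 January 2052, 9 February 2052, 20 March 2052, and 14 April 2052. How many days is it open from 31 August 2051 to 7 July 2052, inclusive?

218 working days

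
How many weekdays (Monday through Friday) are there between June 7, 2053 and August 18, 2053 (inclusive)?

June 7, 2053 is a Saturday.
From June 7, 2053 to August 18, 2053 is 73 days inclusive.
73 = 7 × 10 + 3, so there are 10 full weeks plus 3 extra days.
Each full week contributes 5 weekdays (Mon–Fri): 10 × 5 = 50.
The 3 extra days are Saturday, Sunday, Monday — 1 of them qualifies.
Total: 50 + 1 = 51.

51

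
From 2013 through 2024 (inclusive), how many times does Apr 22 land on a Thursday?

1

Day of week of April 22 in each year:
2013: Mon, 2014: Tue, 2015: Wed, 2016: Fri, 2017: Sat, 2018: Sun, 2019: Mon, 2020: Wed, 2021: Thu ✓, 2022: Fri, 2023: Sat, 2024: Mon
Thursdays: 2021.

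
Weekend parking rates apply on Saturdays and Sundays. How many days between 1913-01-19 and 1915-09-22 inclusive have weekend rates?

1913-01-19 is a Sunday.
The range spans 977 days (inclusive of both endpoints).
977 = 7 × 139 + 4, so there are 139 full weeks plus 4 extra days.
Each full week contributes 2 weekend days (Sat, Sun): 139 × 2 = 278.
The 4 extra days are Sun, Mon, Tue, Wed — 1 of them qualifies.
Total: 278 + 1 = 279.

279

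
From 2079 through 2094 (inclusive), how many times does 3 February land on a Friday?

Day of week of February 3 in each year:
2079: Fri ✓, 2080: Sat, 2081: Mon, 2082: Tue, 2083: Wed, 2084: Thu, 2085: Sat, 2086: Sun, 2087: Mon, 2088: Tue, 2089: Thu, 2090: Fri ✓, 2091: Sat, 2092: Sun, 2093: Tue, 2094: Wed
Fridays: 2079, 2090.

2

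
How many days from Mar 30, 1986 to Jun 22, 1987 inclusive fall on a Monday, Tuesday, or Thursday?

193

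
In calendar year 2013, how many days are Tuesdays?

53

2013-01-01 is a Tuesday.
The range spans 365 days (inclusive of both endpoints).
365 = 7 × 52 + 1, so there are 52 full weeks plus 1 extra day.
Each full week contributes one Tuesday: 52 so far.
The 1 extra day is Tuesday — 1 of them qualifies.
Total: 52 + 1 = 53.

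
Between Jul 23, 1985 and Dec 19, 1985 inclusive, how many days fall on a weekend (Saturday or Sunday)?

Jul 23, 1985 is a Tuesday.
The range spans 150 days (inclusive of both endpoints).
150 = 7 × 21 + 3, so there are 21 full weeks plus 3 extra days.
Each full week contributes 2 weekend days (Sat, Sun): 21 × 2 = 42.
The 3 extra days are Tuesday, Wednesday, Thursday — none qualify.
Total: 42 + 0 = 42.

42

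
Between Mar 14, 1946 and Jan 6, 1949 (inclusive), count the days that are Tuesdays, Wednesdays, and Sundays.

Mar 14, 1946 is a Thursday.
The range spans 1030 days (inclusive of both endpoints).
1030 = 7 × 147 + 1, so there are 147 full weeks plus 1 extra day.
Each full week contributes 3 days from the set (Tue, Wed, Sun): 147 × 3 = 441.
The 1 extra day is Thu — none qualify.
Total: 441 + 0 = 441.

441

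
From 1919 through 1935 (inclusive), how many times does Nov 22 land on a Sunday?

2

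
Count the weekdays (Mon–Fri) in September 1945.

Sep 1, 1945 is a Saturday.
From Sep 1, 1945 to Sep 30, 1945 is 30 days inclusive.
30 = 7 × 4 + 2, so there are 4 full weeks plus 2 extra days.
Each full week contributes 5 weekdays (Mon–Fri): 4 × 5 = 20.
The 2 extra days are Sat, Sun — none qualify.
Total: 20 + 0 = 20.

20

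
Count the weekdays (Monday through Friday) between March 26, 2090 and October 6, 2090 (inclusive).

140 weekdays

March 26, 2090 is a Sunday.
That's 195 days from start to end, counting both.
195 = 7 × 27 + 6, so there are 27 full weeks plus 6 extra days.
Each full week contributes 5 weekdays (Mon–Fri): 27 × 5 = 135.
The 6 extra days are Sun, Mon, Tue, Wed, Thu, Fri — 5 of them qualify.
Total: 135 + 5 = 140.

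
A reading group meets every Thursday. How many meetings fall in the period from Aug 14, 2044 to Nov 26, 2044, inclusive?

15 Thursdays

Aug 14, 2044 is a Sunday.
The range spans 105 days (inclusive of both endpoints).
105 = 7 × 15, so the span is exactly 15 full weeks.
Each full week contributes one Thursday: 15 so far.
Total: 15.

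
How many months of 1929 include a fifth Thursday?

4

A month has five Thursdays exactly when Thursday falls within its first (length − 28) days.
Jan: 31 days, starts Tue → 5 of Tue, Wed, Thu ✓
Feb: 28 days, starts Fri → 5 of (none)
Mar: 31 days, starts Fri → 5 of Fri, Sat, Sun
Apr: 30 days, starts Mon → 5 of Mon, Tue
May: 31 days, starts Wed → 5 of Wed, Thu, Fri ✓
Jun: 30 days, starts Sat → 5 of Sat, Sun
Jul: 31 days, starts Mon → 5 of Mon, Tue, Wed
Aug: 31 days, starts Thu → 5 of Thu, Fri, Sat ✓
Sep: 30 days, starts Sun → 5 of Sun, Mon
Oct: 31 days, starts Tue → 5 of Tue, Wed, Thu ✓
Nov: 30 days, starts Fri → 5 of Fri, Sat
Dec: 31 days, starts Sun → 5 of Sun, Mon, Tue
Months with five Thursdays: Jan, May, Aug, Oct.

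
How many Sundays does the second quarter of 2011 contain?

13

Apr 1, 2011 is a Friday.
The range spans 91 days (inclusive of both endpoints).
91 = 7 × 13, so the span is exactly 13 full weeks.
Each full week contributes one Sunday: 13 so far.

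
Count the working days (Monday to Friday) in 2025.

January 1, 2025 is a Wednesday.
The range spans 365 days (inclusive of both endpoints).
365 = 7 × 52 + 1, so there are 52 full weeks plus 1 extra day.
Each full week contributes 5 weekdays (Mon–Fri): 52 × 5 = 260.
The 1 extra day is Wed — 1 of them qualifies.
Total: 260 + 1 = 261.

261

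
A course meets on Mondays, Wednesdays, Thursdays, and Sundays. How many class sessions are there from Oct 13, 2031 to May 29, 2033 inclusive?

340

Oct 13, 2031 is a Monday.
From Oct 13, 2031 to May 29, 2033 is 595 days inclusive.
595 = 7 × 85, so the span is exactly 85 full weeks.
Each full week contributes 4 days from the set (Mon, Wed, Thu, Sun): 85 × 4 = 340.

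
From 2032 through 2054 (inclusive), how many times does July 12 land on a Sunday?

4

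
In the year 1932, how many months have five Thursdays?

A month has five Thursdays exactly when Thursday falls within its first (length − 28) days.
Jan: 31 days, starts Fri → 5 of Fri, Sat, Sun
Feb: 29 days, starts Mon → 5 of Mon
Mar: 31 days, starts Tue → 5 of Tue, Wed, Thu ✓
Apr: 30 days, starts Fri → 5 of Fri, Sat
May: 31 days, starts Sun → 5 of Sun, Mon, Tue
Jun: 30 days, starts Wed → 5 of Wed, Thu ✓
Jul: 31 days, starts Fri → 5 of Fri, Sat, Sun
Aug: 31 days, starts Mon → 5 of Mon, Tue, Wed
Sep: 30 days, starts Thu → 5 of Thu, Fri ✓
Oct: 31 days, starts Sat → 5 of Sat, Sun, Mon
Nov: 30 days, starts Tue → 5 of Tue, Wed
Dec: 31 days, starts Thu → 5 of Thu, Fri, Sat ✓
Months with five Thursdays: Mar, Jun, Sep, Dec.

4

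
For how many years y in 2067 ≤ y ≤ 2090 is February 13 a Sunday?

Day of week of February 13 in each year:
2067: Sun ✓, 2068: Mon, 2069: Wed, 2070: Thu, 2071: Fri, 2072: Sat, 2073: Mon, 2074: Tue, 2075: Wed, 2076: Thu, 2077: Sat, 2078: Sun ✓, 2079: Mon, 2080: Tue, 2081: Thu, 2082: Fri, 2083: Sat, 2084: Sun ✓, 2085: Tue, 2086: Wed, 2087: Thu, 2088: Fri, 2089: Sun ✓, 2090: Mon
Sundays: 2067, 2078, 2084, 2089.

4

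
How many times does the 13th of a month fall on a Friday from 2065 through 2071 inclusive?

14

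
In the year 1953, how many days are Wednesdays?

1953-01-01 is a Thursday.
From 1953-01-01 to 1953-12-31 is 365 days inclusive.
365 = 7 × 52 + 1, so there are 52 full weeks plus 1 extra day.
Each full week contributes one Wednesday: 52 so far.
The 1 extra day is Thursday — none qualify.
Total: 52 + 0 = 52.

52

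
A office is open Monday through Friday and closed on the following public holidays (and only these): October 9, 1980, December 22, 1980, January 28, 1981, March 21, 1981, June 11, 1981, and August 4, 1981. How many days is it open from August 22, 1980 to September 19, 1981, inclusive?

August 22, 1980 is a Friday.
That's 394 days from start to end, counting both.
394 = 7 × 56 + 2, so there are 56 full weeks plus 2 extra days.
Each full week contributes 5 weekdays (Mon–Fri): 56 × 5 = 280.
The 2 extra days are Fri, Sat — 1 of them qualifies.
Total: 280 + 1 = 281.
Holidays: October 9, 1980 (Thu); December 22, 1980 (Mon); January 28, 1981 (Wed); March 21, 1981 (Sat); June 11, 1981 (Thu); August 4, 1981 (Tue).
5 of the 6 holidays fall on weekdays; the rest are weekends and were already excluded.
Business days: 281 − 5 = 276.

276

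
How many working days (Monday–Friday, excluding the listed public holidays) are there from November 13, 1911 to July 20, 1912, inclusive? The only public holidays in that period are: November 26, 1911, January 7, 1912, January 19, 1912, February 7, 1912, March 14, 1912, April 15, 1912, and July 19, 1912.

November 13, 1911 is a Monday.
The range spans 251 days (inclusive of both endpoints).
251 = 7 × 35 + 6, so there are 35 full weeks plus 6 extra days.
Each full week contributes 5 weekdays (Mon–Fri): 35 × 5 = 175.
The 6 extra days are Mon, Tue, Wed, Thu, Fri, Sat — 5 of them qualify.
Total: 175 + 5 = 180.
Holidays: November 26, 1911 (Sun); January 7, 1912 (Sun); January 19, 1912 (Fri); February 7, 1912 (Wed); March 14, 1912 (Thu); April 15, 1912 (Mon); July 19, 1912 (Fri).
5 of the 7 holidays fall on weekdays; the rest are weekends and were already excluded.
Business days: 180 − 5 = 175.

175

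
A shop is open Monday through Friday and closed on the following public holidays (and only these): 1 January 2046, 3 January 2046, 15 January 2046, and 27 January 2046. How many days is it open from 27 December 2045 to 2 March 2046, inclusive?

27 December 2045 is a Wednesday.
The range spans 66 days (inclusive of both endpoints).
66 = 7 × 9 + 3, so there are 9 full weeks plus 3 extra days.
Each full week contributes 5 weekdays (Mon–Fri): 9 × 5 = 45.
The 3 extra days are Wednesday, Thursday, Friday — 3 of them qualify.
Total: 45 + 3 = 48.
Holidays: 1 January 2046 (Mon); 3 January 2046 (Wed); 15 January 2046 (Mon); 27 January 2046 (Sat).
3 of the 4 holidays fall on weekdays; the rest are weekends and were already excluded.
Business days: 48 − 3 = 45.

45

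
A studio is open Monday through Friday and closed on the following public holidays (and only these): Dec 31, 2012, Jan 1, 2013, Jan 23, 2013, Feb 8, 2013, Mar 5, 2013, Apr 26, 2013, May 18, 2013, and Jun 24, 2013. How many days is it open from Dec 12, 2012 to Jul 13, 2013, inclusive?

Dec 12, 2012 is a Wednesday.
The range spans 214 days (inclusive of both endpoints).
214 = 7 × 30 + 4, so there are 30 full weeks plus 4 extra days.
Each full week contributes 5 weekdays (Mon–Fri): 30 × 5 = 150.
The 4 extra days are Wednesday, Thursday, Friday, Saturday — 3 of them qualify.
Total: 150 + 3 = 153.
Holidays: Dec 31, 2012 (Mon); Jan 1, 2013 (Tue); Jan 23, 2013 (Wed); Feb 8, 2013 (Fri); Mar 5, 2013 (Tue); Apr 26, 2013 (Fri); May 18, 2013 (Sat); Jun 24, 2013 (Mon).
7 of the 8 holidays fall on weekdays; the rest are weekends and were already excluded.
Business days: 153 − 7 = 146.

146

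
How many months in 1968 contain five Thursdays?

4

A month has five Thursdays exactly when Thursday falls within its first (length − 28) days.
Jan: 31 days, starts Mon → 5 of Mon, Tue, Wed
Feb: 29 days, starts Thu → 5 of Thu ✓
Mar: 31 days, starts Fri → 5 of Fri, Sat, Sun
Apr: 30 days, starts Mon → 5 of Mon, Tue
May: 31 days, starts Wed → 5 of Wed, Thu, Fri ✓
Jun: 30 days, starts Sat → 5 of Sat, Sun
Jul: 31 days, starts Mon → 5 of Mon, Tue, Wed
Aug: 31 days, starts Thu → 5 of Thu, Fri, Sat ✓
Sep: 30 days, starts Sun → 5 of Sun, Mon
Oct: 31 days, starts Tue → 5 of Tue, Wed, Thu ✓
Nov: 30 days, starts Fri → 5 of Fri, Sat
Dec: 31 days, starts Sun → 5 of Sun, Mon, Tue
Months with five Thursdays: Feb, May, Aug, Oct.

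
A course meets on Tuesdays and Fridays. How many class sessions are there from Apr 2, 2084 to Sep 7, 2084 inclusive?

45

Apr 2, 2084 is a Sunday.
That's 159 days from start to end, counting both.
159 = 7 × 22 + 5, so there are 22 full weeks plus 5 extra days.
Each full week contributes 2 days from the set (Tue, Fri): 22 × 2 = 44.
The 5 extra days are Sun, Mon, Tue, Wed, Thu — 1 of them qualifies.
Total: 44 + 1 = 45.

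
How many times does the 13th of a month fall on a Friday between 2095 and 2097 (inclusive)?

6

Friday-the-13ths by year:
2095: May
2096: Jan, Apr, Jul
2097: Sep, Dec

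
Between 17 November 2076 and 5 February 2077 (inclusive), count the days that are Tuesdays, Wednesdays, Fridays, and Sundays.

17 November 2076 is a Tuesday.
The range spans 81 days (inclusive of both endpoints).
81 = 7 × 11 + 4, so there are 11 full weeks plus 4 extra days.
Each full week contributes 4 days from the set (Tue, Wed, Fri, Sun): 11 × 4 = 44.
The 4 extra days are Tue, Wed, Thu, Fri — 3 of them qualify.
Total: 44 + 3 = 47.

47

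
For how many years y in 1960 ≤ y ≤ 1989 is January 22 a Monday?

4

Day of week of January 22 in each year:
1960: Fri, 1961: Sun, 1962: Mon ✓, 1963: Tue, 1964: Wed, 1965: Fri, 1966: Sat, 1967: Sun, 1968: Mon ✓, 1969: Wed, 1970: Thu, 1971: Fri, 1972: Sat, 1973: Mon ✓, 1974: Tue, 1975: Wed, 1976: Thu, 1977: Sat, 1978: Sun, 1979: Mon ✓, 1980: Tue, 1981: Thu, 1982: Fri, 1983: Sat, 1984: Sun, 1985: Tue, 1986: Wed, 1987: Thu, 1988: Fri, 1989: Sun
Mondays: 1962, 1968, 1973, 1979.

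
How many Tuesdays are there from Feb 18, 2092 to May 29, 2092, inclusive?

15

Feb 18, 2092 is a Monday.
The range spans 102 days (inclusive of both endpoints).
102 = 7 × 14 + 4, so there are 14 full weeks plus 4 extra days.
Each full week contributes one Tuesday: 14 so far.
The 4 extra days are Monday, Tuesday, Wednesday, Thursday — 1 of them qualifies.
Total: 14 + 1 = 15.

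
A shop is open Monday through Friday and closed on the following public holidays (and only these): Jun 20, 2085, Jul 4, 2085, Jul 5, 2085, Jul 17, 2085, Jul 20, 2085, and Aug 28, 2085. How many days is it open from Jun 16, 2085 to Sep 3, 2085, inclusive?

50 business days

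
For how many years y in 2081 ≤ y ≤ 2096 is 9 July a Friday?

3

Day of week of July 9 in each year:
2081: Wed, 2082: Thu, 2083: Fri ✓, 2084: Sun, 2085: Mon, 2086: Tue, 2087: Wed, 2088: Fri ✓, 2089: Sat, 2090: Sun, 2091: Mon, 2092: Wed, 2093: Thu, 2094: Fri ✓, 2095: Sat, 2096: Mon
Fridays: 2083, 2088, 2094.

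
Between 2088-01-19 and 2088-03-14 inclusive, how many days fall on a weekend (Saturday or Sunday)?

16

2088-01-19 is a Monday.
From 2088-01-19 to 2088-03-14 is 56 days inclusive.
56 = 7 × 8, so the span is exactly 8 full weeks.
Each full week contributes 2 weekend days (Sat, Sun): 8 × 2 = 16.
Total: 16.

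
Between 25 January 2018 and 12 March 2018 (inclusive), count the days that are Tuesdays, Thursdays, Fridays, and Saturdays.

27

25 January 2018 is a Thursday.
From 25 January 2018 to 12 March 2018 is 47 days inclusive.
47 = 7 × 6 + 5, so there are 6 full weeks plus 5 extra days.
Each full week contributes 4 days from the set (Tue, Thu, Fri, Sat): 6 × 4 = 24.
The 5 extra days are Thursday, Friday, Saturday, Sunday, Monday — 3 of them qualify.
Total: 24 + 3 = 27.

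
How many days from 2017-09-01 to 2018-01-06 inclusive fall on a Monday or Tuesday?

2017-09-01 is a Friday.
That's 128 days from start to end, counting both.
128 = 7 × 18 + 2, so there are 18 full weeks plus 2 extra days.
Each full week contributes 2 days from the set (Mon, Tue): 18 × 2 = 36.
The 2 extra days are Fri, Sat — none qualify.
Total: 36 + 0 = 36.

36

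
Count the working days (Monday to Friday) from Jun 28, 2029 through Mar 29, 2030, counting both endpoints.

197

Jun 28, 2029 is a Thursday.
From Jun 28, 2029 to Mar 29, 2030 is 275 days inclusive.
275 = 7 × 39 + 2, so there are 39 full weeks plus 2 extra days.
Each full week contributes 5 weekdays (Mon–Fri): 39 × 5 = 195.
The 2 extra days are Thursday, Friday — 2 of them qualify.
Total: 195 + 2 = 197.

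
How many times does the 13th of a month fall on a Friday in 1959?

3

The 13th falls on a Friday when the month's 13th has weekday Fri.
Jan 13 is Tue; Feb 13 is Fri ✓; Mar 13 is Fri ✓; Apr 13 is Mon; May 13 is Wed; Jun 13 is Sat; Jul 13 is Mon; Aug 13 is Thu; Sep 13 is Sun; Oct 13 is Tue; Nov 13 is Fri ✓; Dec 13 is Sun.
Friday the 13ths: Feb, Mar, Nov.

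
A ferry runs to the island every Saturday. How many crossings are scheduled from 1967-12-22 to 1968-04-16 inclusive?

17 Saturdays

1967-12-22 is a Friday.
From 1967-12-22 to 1968-04-16 is 117 days inclusive.
117 = 7 × 16 + 5, so there are 16 full weeks plus 5 extra days.
Each full week contributes one Saturday: 16 so far.
The 5 extra days are Fri, Sat, Sun, Mon, Tue — 1 of them qualifies.
Total: 16 + 1 = 17.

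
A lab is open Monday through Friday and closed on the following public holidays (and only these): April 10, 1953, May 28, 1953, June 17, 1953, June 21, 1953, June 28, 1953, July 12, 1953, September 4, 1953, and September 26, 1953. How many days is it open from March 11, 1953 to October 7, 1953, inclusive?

147 business days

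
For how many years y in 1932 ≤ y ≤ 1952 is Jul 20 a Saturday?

3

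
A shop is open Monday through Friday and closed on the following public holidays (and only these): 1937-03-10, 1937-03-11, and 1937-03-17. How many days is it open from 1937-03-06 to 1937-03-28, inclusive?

12

1937-03-06 is a Saturday.
That's 23 days from start to end, counting both.
23 = 7 × 3 + 2, so there are 3 full weeks plus 2 extra days.
Each full week contributes 5 weekdays (Mon–Fri): 3 × 5 = 15.
The 2 extra days are Saturday, Sunday — none qualify.
Total: 15 + 0 = 15.
Holidays: 1937-03-10 (Wed); 1937-03-11 (Thu); 1937-03-17 (Wed).
All 3 holidays fall on weekdays, so subtract 3.
Business days: 15 − 3 = 12.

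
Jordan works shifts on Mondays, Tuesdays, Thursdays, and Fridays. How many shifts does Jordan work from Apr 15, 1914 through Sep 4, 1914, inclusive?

Apr 15, 1914 is a Wednesday.
The range spans 143 days (inclusive of both endpoints).
143 = 7 × 20 + 3, so there are 20 full weeks plus 3 extra days.
Each full week contributes 4 days from the set (Mon, Tue, Thu, Fri): 20 × 4 = 80.
The 3 extra days are Wed, Thu, Fri — 2 of them qualify.
Total: 80 + 2 = 82.

82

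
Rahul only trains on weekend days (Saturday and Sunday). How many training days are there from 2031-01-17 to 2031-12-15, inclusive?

2031-01-17 is a Friday.
That's 333 days from start to end, counting both.
333 = 7 × 47 + 4, so there are 47 full weeks plus 4 extra days.
Each full week contributes 2 weekend days (Sat, Sun): 47 × 2 = 94.
The 4 extra days are Friday, Saturday, Sunday, Monday — 2 of them qualify.
Total: 94 + 2 = 96.

96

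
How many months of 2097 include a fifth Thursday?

A month has five Thursdays exactly when Thursday falls within its first (length − 28) days.
Jan: 31 days, starts Tue → 5 of Tue, Wed, Thu ✓
Feb: 28 days, starts Fri → 5 of (none)
Mar: 31 days, starts Fri → 5 of Fri, Sat, Sun
Apr: 30 days, starts Mon → 5 of Mon, Tue
May: 31 days, starts Wed → 5 of Wed, Thu, Fri ✓
Jun: 30 days, starts Sat → 5 of Sat, Sun
Jul: 31 days, starts Mon → 5 of Mon, Tue, Wed
Aug: 31 days, starts Thu → 5 of Thu, Fri, Sat ✓
Sep: 30 days, starts Sun → 5 of Sun, Mon
Oct: 31 days, starts Tue → 5 of Tue, Wed, Thu ✓
Nov: 30 days, starts Fri → 5 of Fri, Sat
Dec: 31 days, starts Sun → 5 of Sun, Mon, Tue
Months with five Thursdays: Jan, May, Aug, Oct.

4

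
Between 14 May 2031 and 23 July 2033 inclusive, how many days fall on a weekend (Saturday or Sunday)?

229

14 May 2031 is a Wednesday.
The range spans 802 days (inclusive of both endpoints).
802 = 7 × 114 + 4, so there are 114 full weeks plus 4 extra days.
Each full week contributes 2 weekend days (Sat, Sun): 114 × 2 = 228.
The 4 extra days are Wed, Thu, Fri, Sat — 1 of them qualifies.
Total: 228 + 1 = 229.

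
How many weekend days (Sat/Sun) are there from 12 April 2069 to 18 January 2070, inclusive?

12 April 2069 is a Friday.
That's 282 days from start to end, counting both.
282 = 7 × 40 + 2, so there are 40 full weeks plus 2 extra days.
Each full week contributes 2 weekend days (Sat, Sun): 40 × 2 = 80.
The 2 extra days are Friday, Saturday — 1 of them qualifies.
Total: 80 + 1 = 81.

81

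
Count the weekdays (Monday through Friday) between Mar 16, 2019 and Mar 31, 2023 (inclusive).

1055 weekdays

Mar 16, 2019 is a Saturday.
That's 1477 days from start to end, counting both.
1477 = 7 × 211, so the span is exactly 211 full weeks.
Each full week contributes 5 weekdays (Mon–Fri): 211 × 5 = 1055.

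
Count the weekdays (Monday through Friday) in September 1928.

20 weekdays

Sep 1, 1928 is a Saturday.
From Sep 1, 1928 to Sep 30, 1928 is 30 days inclusive.
30 = 7 × 4 + 2, so there are 4 full weeks plus 2 extra days.
Each full week contributes 5 weekdays (Mon–Fri): 4 × 5 = 20.
The 2 extra days are Saturday, Sunday — none qualify.
Total: 20 + 0 = 20.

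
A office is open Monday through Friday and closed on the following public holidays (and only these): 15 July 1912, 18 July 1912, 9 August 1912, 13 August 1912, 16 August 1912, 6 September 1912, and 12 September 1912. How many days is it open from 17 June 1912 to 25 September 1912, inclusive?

66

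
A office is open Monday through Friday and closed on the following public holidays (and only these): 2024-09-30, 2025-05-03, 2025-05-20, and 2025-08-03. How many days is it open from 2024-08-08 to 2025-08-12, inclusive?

2024-08-08 is a Thursday.
The range spans 370 days (inclusive of both endpoints).
370 = 7 × 52 + 6, so there are 52 full weeks plus 6 extra days.
Each full week contributes 5 weekdays (Mon–Fri): 52 × 5 = 260.
The 6 extra days are Thursday, Friday, Saturday, Sunday, Monday, Tuesday — 4 of them qualify.
Total: 260 + 4 = 264.
Holidays: 2024-09-30 (Mon); 2025-05-03 (Sat); 2025-05-20 (Tue); 2025-08-03 (Sun).
2 of the 4 holidays fall on weekdays; the rest are weekends and were already excluded.
Business days: 264 − 2 = 262.

262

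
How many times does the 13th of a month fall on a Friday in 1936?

2

The 13th falls on a Friday when the month's 13th has weekday Fri.
Jan 13 is Mon; Feb 13 is Thu; Mar 13 is Fri ✓; Apr 13 is Mon; May 13 is Wed; Jun 13 is Sat; Jul 13 is Mon; Aug 13 is Thu; Sep 13 is Sun; Oct 13 is Tue; Nov 13 is Fri ✓; Dec 13 is Sun.
Friday the 13ths: Mar, Nov.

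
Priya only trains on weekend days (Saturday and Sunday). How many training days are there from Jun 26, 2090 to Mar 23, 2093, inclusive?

286

Jun 26, 2090 is a Monday.
That's 1002 days from start to end, counting both.
1002 = 7 × 143 + 1, so there are 143 full weeks plus 1 extra day.
Each full week contributes 2 weekend days (Sat, Sun): 143 × 2 = 286.
The 1 extra day is Mon — none qualify.
Total: 286 + 0 = 286.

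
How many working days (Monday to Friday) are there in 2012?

261

1 January 2012 is a Sunday.
From 1 January 2012 to 31 December 2012 is 366 days inclusive.
366 = 7 × 52 + 2, so there are 52 full weeks plus 2 extra days.
Each full week contributes 5 weekdays (Mon–Fri): 52 × 5 = 260.
The 2 extra days are Sunday, Monday — 1 of them qualifies.
Total: 260 + 1 = 261.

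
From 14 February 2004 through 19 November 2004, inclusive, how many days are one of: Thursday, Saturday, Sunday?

120

14 February 2004 is a Saturday.
From 14 February 2004 to 19 November 2004 is 280 days inclusive.
280 = 7 × 40, so the span is exactly 40 full weeks.
Each full week contributes 3 days from the set (Thu, Sat, Sun): 40 × 3 = 120.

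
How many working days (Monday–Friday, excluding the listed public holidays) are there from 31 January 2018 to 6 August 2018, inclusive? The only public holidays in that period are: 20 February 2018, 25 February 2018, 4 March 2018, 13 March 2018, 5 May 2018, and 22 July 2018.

31 January 2018 is a Wednesday.
From 31 January 2018 to 6 August 2018 is 188 days inclusive.
188 = 7 × 26 + 6, so there are 26 full weeks plus 6 extra days.
Each full week contributes 5 weekdays (Mon–Fri): 26 × 5 = 130.
The 6 extra days are Wed, Thu, Fri, Sat, Sun, Mon — 4 of them qualify.
Total: 130 + 4 = 134.
Holidays: 20 February 2018 (Tue); 25 February 2018 (Sun); 4 March 2018 (Sun); 13 March 2018 (Tue); 5 May 2018 (Sat); 22 July 2018 (Sun).
2 of the 6 holidays fall on weekdays; the rest are weekends and were already excluded.
Business days: 134 − 2 = 132.

132 working days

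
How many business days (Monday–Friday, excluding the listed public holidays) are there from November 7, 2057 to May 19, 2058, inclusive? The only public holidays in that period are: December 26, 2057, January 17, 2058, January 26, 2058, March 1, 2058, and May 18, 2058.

November 7, 2057 is a Wednesday.
The range spans 194 days (inclusive of both endpoints).
194 = 7 × 27 + 5, so there are 27 full weeks plus 5 extra days.
Each full week contributes 5 weekdays (Mon–Fri): 27 × 5 = 135.
The 5 extra days are Wednesday, Thursday, Friday, Saturday, Sunday — 3 of them qualify.
Total: 135 + 3 = 138.
Holidays: December 26, 2057 (Wed); January 17, 2058 (Thu); January 26, 2058 (Sat); March 1, 2058 (Fri); May 18, 2058 (Sat).
3 of the 5 holidays fall on weekdays; the rest are weekends and were already excluded.
Business days: 138 − 3 = 135.

135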